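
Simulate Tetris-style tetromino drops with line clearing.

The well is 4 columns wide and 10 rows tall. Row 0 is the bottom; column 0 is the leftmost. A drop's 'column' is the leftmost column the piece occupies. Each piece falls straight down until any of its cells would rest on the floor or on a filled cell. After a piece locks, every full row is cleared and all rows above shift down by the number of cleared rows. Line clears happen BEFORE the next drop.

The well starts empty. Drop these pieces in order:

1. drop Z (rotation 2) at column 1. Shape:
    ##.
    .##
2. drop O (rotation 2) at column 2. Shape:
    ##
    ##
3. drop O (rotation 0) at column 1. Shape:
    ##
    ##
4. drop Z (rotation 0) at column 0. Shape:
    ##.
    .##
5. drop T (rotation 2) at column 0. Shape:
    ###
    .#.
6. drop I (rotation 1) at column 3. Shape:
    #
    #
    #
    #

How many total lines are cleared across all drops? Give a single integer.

Answer: 0

Derivation:
Drop 1: Z rot2 at col 1 lands with bottom-row=0; cleared 0 line(s) (total 0); column heights now [0 2 2 1], max=2
Drop 2: O rot2 at col 2 lands with bottom-row=2; cleared 0 line(s) (total 0); column heights now [0 2 4 4], max=4
Drop 3: O rot0 at col 1 lands with bottom-row=4; cleared 0 line(s) (total 0); column heights now [0 6 6 4], max=6
Drop 4: Z rot0 at col 0 lands with bottom-row=6; cleared 0 line(s) (total 0); column heights now [8 8 7 4], max=8
Drop 5: T rot2 at col 0 lands with bottom-row=8; cleared 0 line(s) (total 0); column heights now [10 10 10 4], max=10
Drop 6: I rot1 at col 3 lands with bottom-row=4; cleared 0 line(s) (total 0); column heights now [10 10 10 8], max=10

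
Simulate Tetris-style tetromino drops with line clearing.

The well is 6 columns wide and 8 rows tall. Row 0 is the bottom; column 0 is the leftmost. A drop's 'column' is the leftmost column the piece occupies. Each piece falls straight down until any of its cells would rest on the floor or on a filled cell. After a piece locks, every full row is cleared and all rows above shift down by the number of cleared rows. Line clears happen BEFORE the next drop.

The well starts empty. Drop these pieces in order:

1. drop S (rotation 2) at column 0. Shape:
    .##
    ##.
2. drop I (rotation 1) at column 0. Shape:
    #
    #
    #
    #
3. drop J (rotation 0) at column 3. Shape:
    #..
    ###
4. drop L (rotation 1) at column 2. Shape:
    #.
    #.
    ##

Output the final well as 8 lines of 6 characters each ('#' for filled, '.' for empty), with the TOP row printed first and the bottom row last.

Drop 1: S rot2 at col 0 lands with bottom-row=0; cleared 0 line(s) (total 0); column heights now [1 2 2 0 0 0], max=2
Drop 2: I rot1 at col 0 lands with bottom-row=1; cleared 0 line(s) (total 0); column heights now [5 2 2 0 0 0], max=5
Drop 3: J rot0 at col 3 lands with bottom-row=0; cleared 0 line(s) (total 0); column heights now [5 2 2 2 1 1], max=5
Drop 4: L rot1 at col 2 lands with bottom-row=2; cleared 0 line(s) (total 0); column heights now [5 2 5 3 1 1], max=5

Answer: ......
......
......
#.#...
#.#...
#.##..
####..
##.###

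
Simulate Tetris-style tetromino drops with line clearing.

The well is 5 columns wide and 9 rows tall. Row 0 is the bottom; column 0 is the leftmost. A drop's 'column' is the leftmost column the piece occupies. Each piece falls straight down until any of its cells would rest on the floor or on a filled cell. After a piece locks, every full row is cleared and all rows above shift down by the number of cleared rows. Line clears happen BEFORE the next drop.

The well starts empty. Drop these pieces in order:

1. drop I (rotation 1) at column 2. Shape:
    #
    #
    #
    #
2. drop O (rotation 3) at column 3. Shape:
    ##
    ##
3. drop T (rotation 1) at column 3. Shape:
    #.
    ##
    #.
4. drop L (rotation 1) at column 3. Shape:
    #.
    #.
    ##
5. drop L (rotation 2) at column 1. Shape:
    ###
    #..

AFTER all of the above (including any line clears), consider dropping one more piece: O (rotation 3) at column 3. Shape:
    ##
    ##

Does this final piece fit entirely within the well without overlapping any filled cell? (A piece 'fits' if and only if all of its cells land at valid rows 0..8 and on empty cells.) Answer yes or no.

Drop 1: I rot1 at col 2 lands with bottom-row=0; cleared 0 line(s) (total 0); column heights now [0 0 4 0 0], max=4
Drop 2: O rot3 at col 3 lands with bottom-row=0; cleared 0 line(s) (total 0); column heights now [0 0 4 2 2], max=4
Drop 3: T rot1 at col 3 lands with bottom-row=2; cleared 0 line(s) (total 0); column heights now [0 0 4 5 4], max=5
Drop 4: L rot1 at col 3 lands with bottom-row=5; cleared 0 line(s) (total 0); column heights now [0 0 4 8 6], max=8
Drop 5: L rot2 at col 1 lands with bottom-row=7; cleared 0 line(s) (total 0); column heights now [0 9 9 9 6], max=9
Test piece O rot3 at col 3 (width 2): heights before test = [0 9 9 9 6]; fits = False

Answer: no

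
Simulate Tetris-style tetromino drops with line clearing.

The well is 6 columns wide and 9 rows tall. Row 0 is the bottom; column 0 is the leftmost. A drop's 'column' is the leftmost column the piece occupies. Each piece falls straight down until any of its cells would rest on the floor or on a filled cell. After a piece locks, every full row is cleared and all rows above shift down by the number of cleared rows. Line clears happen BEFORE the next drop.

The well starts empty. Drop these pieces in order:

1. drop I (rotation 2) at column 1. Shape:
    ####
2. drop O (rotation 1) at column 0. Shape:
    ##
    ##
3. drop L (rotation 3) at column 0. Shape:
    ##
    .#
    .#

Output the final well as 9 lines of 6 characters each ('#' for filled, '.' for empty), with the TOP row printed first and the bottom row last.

Answer: ......
......
......
##....
.#....
.#....
##....
##....
.####.

Derivation:
Drop 1: I rot2 at col 1 lands with bottom-row=0; cleared 0 line(s) (total 0); column heights now [0 1 1 1 1 0], max=1
Drop 2: O rot1 at col 0 lands with bottom-row=1; cleared 0 line(s) (total 0); column heights now [3 3 1 1 1 0], max=3
Drop 3: L rot3 at col 0 lands with bottom-row=3; cleared 0 line(s) (total 0); column heights now [6 6 1 1 1 0], max=6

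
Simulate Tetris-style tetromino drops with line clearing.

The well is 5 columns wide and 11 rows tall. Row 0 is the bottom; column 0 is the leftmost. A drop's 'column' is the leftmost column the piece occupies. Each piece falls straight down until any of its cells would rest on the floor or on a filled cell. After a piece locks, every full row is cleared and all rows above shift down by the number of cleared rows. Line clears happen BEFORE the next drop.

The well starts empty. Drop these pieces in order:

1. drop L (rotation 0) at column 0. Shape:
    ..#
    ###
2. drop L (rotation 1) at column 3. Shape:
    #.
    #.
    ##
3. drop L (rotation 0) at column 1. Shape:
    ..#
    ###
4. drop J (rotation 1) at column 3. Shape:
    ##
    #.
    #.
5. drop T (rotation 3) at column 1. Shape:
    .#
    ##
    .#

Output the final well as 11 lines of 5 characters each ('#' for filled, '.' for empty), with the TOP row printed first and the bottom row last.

Drop 1: L rot0 at col 0 lands with bottom-row=0; cleared 0 line(s) (total 0); column heights now [1 1 2 0 0], max=2
Drop 2: L rot1 at col 3 lands with bottom-row=0; cleared 1 line(s) (total 1); column heights now [0 0 1 2 0], max=2
Drop 3: L rot0 at col 1 lands with bottom-row=2; cleared 0 line(s) (total 1); column heights now [0 3 3 4 0], max=4
Drop 4: J rot1 at col 3 lands with bottom-row=4; cleared 0 line(s) (total 1); column heights now [0 3 3 7 7], max=7
Drop 5: T rot3 at col 1 lands with bottom-row=3; cleared 0 line(s) (total 1); column heights now [0 5 6 7 7], max=7

Answer: .....
.....
.....
.....
...##
..##.
.###.
..##.
.###.
...#.
..##.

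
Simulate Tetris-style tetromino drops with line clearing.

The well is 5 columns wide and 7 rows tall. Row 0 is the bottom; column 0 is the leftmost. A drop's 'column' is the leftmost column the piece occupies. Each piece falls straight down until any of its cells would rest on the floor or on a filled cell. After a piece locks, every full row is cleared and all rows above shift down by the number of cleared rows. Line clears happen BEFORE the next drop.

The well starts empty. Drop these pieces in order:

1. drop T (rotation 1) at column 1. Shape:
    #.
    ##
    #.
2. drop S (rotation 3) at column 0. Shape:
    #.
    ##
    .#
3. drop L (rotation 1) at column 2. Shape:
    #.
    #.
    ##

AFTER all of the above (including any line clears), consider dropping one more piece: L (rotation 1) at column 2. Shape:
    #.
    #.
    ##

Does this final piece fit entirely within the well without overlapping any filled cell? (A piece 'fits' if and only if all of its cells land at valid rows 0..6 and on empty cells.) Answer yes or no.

Answer: no

Derivation:
Drop 1: T rot1 at col 1 lands with bottom-row=0; cleared 0 line(s) (total 0); column heights now [0 3 2 0 0], max=3
Drop 2: S rot3 at col 0 lands with bottom-row=3; cleared 0 line(s) (total 0); column heights now [6 5 2 0 0], max=6
Drop 3: L rot1 at col 2 lands with bottom-row=2; cleared 0 line(s) (total 0); column heights now [6 5 5 3 0], max=6
Test piece L rot1 at col 2 (width 2): heights before test = [6 5 5 3 0]; fits = False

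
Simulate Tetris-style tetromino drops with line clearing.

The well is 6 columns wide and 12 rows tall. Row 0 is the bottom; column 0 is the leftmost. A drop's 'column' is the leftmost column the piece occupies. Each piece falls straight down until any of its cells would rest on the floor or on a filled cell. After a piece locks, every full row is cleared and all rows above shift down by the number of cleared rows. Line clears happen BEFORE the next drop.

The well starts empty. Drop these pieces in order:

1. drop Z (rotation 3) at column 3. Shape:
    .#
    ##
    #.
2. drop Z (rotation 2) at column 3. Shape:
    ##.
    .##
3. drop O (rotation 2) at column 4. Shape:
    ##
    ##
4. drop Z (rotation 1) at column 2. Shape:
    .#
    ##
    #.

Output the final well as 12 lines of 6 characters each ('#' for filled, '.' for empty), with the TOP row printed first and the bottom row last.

Drop 1: Z rot3 at col 3 lands with bottom-row=0; cleared 0 line(s) (total 0); column heights now [0 0 0 2 3 0], max=3
Drop 2: Z rot2 at col 3 lands with bottom-row=3; cleared 0 line(s) (total 0); column heights now [0 0 0 5 5 4], max=5
Drop 3: O rot2 at col 4 lands with bottom-row=5; cleared 0 line(s) (total 0); column heights now [0 0 0 5 7 7], max=7
Drop 4: Z rot1 at col 2 lands with bottom-row=4; cleared 0 line(s) (total 0); column heights now [0 0 6 7 7 7], max=7

Answer: ......
......
......
......
......
...###
..####
..###.
....##
....#.
...##.
...#..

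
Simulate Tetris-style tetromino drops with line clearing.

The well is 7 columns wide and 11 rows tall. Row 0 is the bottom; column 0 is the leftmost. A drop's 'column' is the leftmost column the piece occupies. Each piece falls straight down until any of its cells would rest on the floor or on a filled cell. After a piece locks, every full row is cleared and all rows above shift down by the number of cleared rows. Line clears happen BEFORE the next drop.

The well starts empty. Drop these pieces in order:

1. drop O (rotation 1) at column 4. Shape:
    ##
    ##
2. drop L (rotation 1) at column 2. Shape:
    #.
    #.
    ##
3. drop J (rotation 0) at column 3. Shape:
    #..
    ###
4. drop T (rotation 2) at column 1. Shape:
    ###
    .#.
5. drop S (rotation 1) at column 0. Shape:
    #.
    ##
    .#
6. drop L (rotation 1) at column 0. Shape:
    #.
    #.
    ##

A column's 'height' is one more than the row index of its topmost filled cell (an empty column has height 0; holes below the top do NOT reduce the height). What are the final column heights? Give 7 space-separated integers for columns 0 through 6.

Answer: 11 9 5 5 3 3 0

Derivation:
Drop 1: O rot1 at col 4 lands with bottom-row=0; cleared 0 line(s) (total 0); column heights now [0 0 0 0 2 2 0], max=2
Drop 2: L rot1 at col 2 lands with bottom-row=0; cleared 0 line(s) (total 0); column heights now [0 0 3 1 2 2 0], max=3
Drop 3: J rot0 at col 3 lands with bottom-row=2; cleared 0 line(s) (total 0); column heights now [0 0 3 4 3 3 0], max=4
Drop 4: T rot2 at col 1 lands with bottom-row=3; cleared 0 line(s) (total 0); column heights now [0 5 5 5 3 3 0], max=5
Drop 5: S rot1 at col 0 lands with bottom-row=5; cleared 0 line(s) (total 0); column heights now [8 7 5 5 3 3 0], max=8
Drop 6: L rot1 at col 0 lands with bottom-row=8; cleared 0 line(s) (total 0); column heights now [11 9 5 5 3 3 0], max=11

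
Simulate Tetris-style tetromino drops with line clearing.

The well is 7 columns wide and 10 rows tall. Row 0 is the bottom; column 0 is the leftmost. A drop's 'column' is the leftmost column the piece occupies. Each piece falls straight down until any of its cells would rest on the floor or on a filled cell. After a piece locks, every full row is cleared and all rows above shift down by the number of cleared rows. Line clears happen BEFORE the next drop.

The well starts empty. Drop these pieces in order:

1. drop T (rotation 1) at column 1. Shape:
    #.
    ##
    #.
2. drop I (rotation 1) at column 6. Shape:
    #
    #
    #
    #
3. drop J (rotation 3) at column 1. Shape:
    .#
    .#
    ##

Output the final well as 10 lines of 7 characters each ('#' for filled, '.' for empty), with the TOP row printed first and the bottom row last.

Drop 1: T rot1 at col 1 lands with bottom-row=0; cleared 0 line(s) (total 0); column heights now [0 3 2 0 0 0 0], max=3
Drop 2: I rot1 at col 6 lands with bottom-row=0; cleared 0 line(s) (total 0); column heights now [0 3 2 0 0 0 4], max=4
Drop 3: J rot3 at col 1 lands with bottom-row=3; cleared 0 line(s) (total 0); column heights now [0 4 6 0 0 0 4], max=6

Answer: .......
.......
.......
.......
..#....
..#....
.##...#
.#....#
.##...#
.#....#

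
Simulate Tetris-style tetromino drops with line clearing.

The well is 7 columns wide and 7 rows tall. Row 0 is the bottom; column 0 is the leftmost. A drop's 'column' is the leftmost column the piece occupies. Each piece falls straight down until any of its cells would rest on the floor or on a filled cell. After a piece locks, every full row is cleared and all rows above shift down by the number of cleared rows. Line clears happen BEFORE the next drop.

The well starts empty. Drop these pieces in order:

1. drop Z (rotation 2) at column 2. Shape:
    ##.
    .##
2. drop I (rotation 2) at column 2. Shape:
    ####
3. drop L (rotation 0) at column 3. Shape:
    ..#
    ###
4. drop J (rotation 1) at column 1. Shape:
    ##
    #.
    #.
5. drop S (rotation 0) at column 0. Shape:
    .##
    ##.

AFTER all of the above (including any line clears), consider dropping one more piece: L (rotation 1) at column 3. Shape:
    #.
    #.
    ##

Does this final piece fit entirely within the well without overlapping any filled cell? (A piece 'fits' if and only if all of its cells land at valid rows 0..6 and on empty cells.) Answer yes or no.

Answer: yes

Derivation:
Drop 1: Z rot2 at col 2 lands with bottom-row=0; cleared 0 line(s) (total 0); column heights now [0 0 2 2 1 0 0], max=2
Drop 2: I rot2 at col 2 lands with bottom-row=2; cleared 0 line(s) (total 0); column heights now [0 0 3 3 3 3 0], max=3
Drop 3: L rot0 at col 3 lands with bottom-row=3; cleared 0 line(s) (total 0); column heights now [0 0 3 4 4 5 0], max=5
Drop 4: J rot1 at col 1 lands with bottom-row=1; cleared 0 line(s) (total 0); column heights now [0 4 4 4 4 5 0], max=5
Drop 5: S rot0 at col 0 lands with bottom-row=4; cleared 0 line(s) (total 0); column heights now [5 6 6 4 4 5 0], max=6
Test piece L rot1 at col 3 (width 2): heights before test = [5 6 6 4 4 5 0]; fits = True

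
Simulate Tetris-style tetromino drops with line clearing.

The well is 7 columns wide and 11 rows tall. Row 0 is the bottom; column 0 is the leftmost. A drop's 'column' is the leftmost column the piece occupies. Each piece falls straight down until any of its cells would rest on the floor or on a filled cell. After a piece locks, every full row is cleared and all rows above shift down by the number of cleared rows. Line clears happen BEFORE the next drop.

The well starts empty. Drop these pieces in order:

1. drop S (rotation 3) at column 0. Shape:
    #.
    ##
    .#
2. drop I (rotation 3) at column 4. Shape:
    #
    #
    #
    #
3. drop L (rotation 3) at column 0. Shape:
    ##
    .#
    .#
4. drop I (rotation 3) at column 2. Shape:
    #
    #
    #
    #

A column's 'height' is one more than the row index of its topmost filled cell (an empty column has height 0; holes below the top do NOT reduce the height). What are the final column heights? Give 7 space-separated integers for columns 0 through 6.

Answer: 5 5 4 0 4 0 0

Derivation:
Drop 1: S rot3 at col 0 lands with bottom-row=0; cleared 0 line(s) (total 0); column heights now [3 2 0 0 0 0 0], max=3
Drop 2: I rot3 at col 4 lands with bottom-row=0; cleared 0 line(s) (total 0); column heights now [3 2 0 0 4 0 0], max=4
Drop 3: L rot3 at col 0 lands with bottom-row=2; cleared 0 line(s) (total 0); column heights now [5 5 0 0 4 0 0], max=5
Drop 4: I rot3 at col 2 lands with bottom-row=0; cleared 0 line(s) (total 0); column heights now [5 5 4 0 4 0 0], max=5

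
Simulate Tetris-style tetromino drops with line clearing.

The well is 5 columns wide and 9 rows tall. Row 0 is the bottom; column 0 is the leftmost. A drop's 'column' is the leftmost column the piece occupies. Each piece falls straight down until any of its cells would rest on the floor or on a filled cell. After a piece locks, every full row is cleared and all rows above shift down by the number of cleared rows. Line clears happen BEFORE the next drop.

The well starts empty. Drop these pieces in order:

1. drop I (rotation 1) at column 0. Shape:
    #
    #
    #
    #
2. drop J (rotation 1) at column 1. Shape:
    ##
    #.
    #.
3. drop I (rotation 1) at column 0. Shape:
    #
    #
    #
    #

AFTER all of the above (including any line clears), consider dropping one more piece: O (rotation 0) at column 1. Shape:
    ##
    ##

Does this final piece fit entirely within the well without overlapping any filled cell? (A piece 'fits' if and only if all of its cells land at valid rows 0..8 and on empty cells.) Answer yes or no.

Drop 1: I rot1 at col 0 lands with bottom-row=0; cleared 0 line(s) (total 0); column heights now [4 0 0 0 0], max=4
Drop 2: J rot1 at col 1 lands with bottom-row=0; cleared 0 line(s) (total 0); column heights now [4 3 3 0 0], max=4
Drop 3: I rot1 at col 0 lands with bottom-row=4; cleared 0 line(s) (total 0); column heights now [8 3 3 0 0], max=8
Test piece O rot0 at col 1 (width 2): heights before test = [8 3 3 0 0]; fits = True

Answer: yes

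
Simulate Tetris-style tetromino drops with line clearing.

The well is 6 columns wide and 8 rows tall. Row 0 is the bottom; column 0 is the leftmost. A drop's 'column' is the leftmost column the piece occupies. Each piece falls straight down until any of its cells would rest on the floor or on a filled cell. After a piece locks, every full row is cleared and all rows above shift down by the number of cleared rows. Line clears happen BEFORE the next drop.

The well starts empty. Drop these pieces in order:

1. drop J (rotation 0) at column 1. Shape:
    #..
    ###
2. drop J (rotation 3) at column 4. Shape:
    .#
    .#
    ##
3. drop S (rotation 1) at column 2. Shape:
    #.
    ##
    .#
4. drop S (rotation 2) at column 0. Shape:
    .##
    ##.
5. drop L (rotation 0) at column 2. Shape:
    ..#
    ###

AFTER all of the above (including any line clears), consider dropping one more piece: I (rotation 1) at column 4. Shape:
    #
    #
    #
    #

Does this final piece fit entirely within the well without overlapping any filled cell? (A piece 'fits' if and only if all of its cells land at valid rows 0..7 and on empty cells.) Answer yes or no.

Drop 1: J rot0 at col 1 lands with bottom-row=0; cleared 0 line(s) (total 0); column heights now [0 2 1 1 0 0], max=2
Drop 2: J rot3 at col 4 lands with bottom-row=0; cleared 0 line(s) (total 0); column heights now [0 2 1 1 1 3], max=3
Drop 3: S rot1 at col 2 lands with bottom-row=1; cleared 0 line(s) (total 0); column heights now [0 2 4 3 1 3], max=4
Drop 4: S rot2 at col 0 lands with bottom-row=3; cleared 0 line(s) (total 0); column heights now [4 5 5 3 1 3], max=5
Drop 5: L rot0 at col 2 lands with bottom-row=5; cleared 0 line(s) (total 0); column heights now [4 5 6 6 7 3], max=7
Test piece I rot1 at col 4 (width 1): heights before test = [4 5 6 6 7 3]; fits = False

Answer: no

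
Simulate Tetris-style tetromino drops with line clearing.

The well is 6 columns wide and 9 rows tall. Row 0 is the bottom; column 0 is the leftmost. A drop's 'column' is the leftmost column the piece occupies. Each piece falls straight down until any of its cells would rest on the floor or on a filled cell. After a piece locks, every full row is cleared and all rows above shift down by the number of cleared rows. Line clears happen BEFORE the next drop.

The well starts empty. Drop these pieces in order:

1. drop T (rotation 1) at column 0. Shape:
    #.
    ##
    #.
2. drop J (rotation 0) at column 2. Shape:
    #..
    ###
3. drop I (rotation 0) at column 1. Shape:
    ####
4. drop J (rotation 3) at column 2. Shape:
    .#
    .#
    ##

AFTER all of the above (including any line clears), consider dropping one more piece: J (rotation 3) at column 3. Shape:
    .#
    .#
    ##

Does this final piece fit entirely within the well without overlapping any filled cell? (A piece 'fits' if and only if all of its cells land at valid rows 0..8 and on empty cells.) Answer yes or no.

Answer: yes

Derivation:
Drop 1: T rot1 at col 0 lands with bottom-row=0; cleared 0 line(s) (total 0); column heights now [3 2 0 0 0 0], max=3
Drop 2: J rot0 at col 2 lands with bottom-row=0; cleared 0 line(s) (total 0); column heights now [3 2 2 1 1 0], max=3
Drop 3: I rot0 at col 1 lands with bottom-row=2; cleared 0 line(s) (total 0); column heights now [3 3 3 3 3 0], max=3
Drop 4: J rot3 at col 2 lands with bottom-row=3; cleared 0 line(s) (total 0); column heights now [3 3 4 6 3 0], max=6
Test piece J rot3 at col 3 (width 2): heights before test = [3 3 4 6 3 0]; fits = True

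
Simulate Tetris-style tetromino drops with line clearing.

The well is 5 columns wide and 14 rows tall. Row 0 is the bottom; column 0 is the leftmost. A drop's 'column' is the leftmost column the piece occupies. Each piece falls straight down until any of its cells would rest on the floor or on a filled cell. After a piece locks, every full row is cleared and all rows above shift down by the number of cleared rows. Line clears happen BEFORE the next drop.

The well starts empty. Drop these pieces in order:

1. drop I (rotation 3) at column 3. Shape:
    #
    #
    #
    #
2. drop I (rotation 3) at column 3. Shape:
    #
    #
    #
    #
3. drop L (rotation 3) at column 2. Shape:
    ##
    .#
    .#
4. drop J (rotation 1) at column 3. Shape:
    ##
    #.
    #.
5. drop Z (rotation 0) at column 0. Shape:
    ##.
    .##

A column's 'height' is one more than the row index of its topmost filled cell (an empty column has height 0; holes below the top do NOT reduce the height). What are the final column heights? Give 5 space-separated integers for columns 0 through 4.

Drop 1: I rot3 at col 3 lands with bottom-row=0; cleared 0 line(s) (total 0); column heights now [0 0 0 4 0], max=4
Drop 2: I rot3 at col 3 lands with bottom-row=4; cleared 0 line(s) (total 0); column heights now [0 0 0 8 0], max=8
Drop 3: L rot3 at col 2 lands with bottom-row=8; cleared 0 line(s) (total 0); column heights now [0 0 11 11 0], max=11
Drop 4: J rot1 at col 3 lands with bottom-row=11; cleared 0 line(s) (total 0); column heights now [0 0 11 14 14], max=14
Drop 5: Z rot0 at col 0 lands with bottom-row=11; cleared 0 line(s) (total 0); column heights now [13 13 12 14 14], max=14

Answer: 13 13 12 14 14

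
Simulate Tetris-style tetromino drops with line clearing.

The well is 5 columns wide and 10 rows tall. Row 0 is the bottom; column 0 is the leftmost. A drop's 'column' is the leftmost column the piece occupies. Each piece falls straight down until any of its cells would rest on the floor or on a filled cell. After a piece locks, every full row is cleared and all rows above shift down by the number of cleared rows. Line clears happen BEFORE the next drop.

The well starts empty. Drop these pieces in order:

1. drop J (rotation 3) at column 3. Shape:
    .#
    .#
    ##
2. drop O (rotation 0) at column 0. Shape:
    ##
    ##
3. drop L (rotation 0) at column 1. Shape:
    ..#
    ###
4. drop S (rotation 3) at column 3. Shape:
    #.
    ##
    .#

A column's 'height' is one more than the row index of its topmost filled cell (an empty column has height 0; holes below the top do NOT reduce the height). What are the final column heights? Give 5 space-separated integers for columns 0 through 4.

Answer: 2 3 3 6 5

Derivation:
Drop 1: J rot3 at col 3 lands with bottom-row=0; cleared 0 line(s) (total 0); column heights now [0 0 0 1 3], max=3
Drop 2: O rot0 at col 0 lands with bottom-row=0; cleared 0 line(s) (total 0); column heights now [2 2 0 1 3], max=3
Drop 3: L rot0 at col 1 lands with bottom-row=2; cleared 0 line(s) (total 0); column heights now [2 3 3 4 3], max=4
Drop 4: S rot3 at col 3 lands with bottom-row=3; cleared 0 line(s) (total 0); column heights now [2 3 3 6 5], max=6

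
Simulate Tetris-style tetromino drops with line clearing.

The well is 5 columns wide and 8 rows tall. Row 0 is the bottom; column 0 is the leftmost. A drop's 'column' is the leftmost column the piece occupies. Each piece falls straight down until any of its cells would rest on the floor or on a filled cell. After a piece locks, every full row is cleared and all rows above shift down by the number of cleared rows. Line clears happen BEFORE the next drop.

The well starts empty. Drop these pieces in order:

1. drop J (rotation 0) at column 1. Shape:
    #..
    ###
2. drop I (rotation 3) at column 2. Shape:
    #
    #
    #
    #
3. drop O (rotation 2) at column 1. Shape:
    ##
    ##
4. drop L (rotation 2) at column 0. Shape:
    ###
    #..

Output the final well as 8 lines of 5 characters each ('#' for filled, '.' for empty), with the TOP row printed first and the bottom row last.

Answer: ###..
###..
.##..
..#..
..#..
..#..
.##..
.###.

Derivation:
Drop 1: J rot0 at col 1 lands with bottom-row=0; cleared 0 line(s) (total 0); column heights now [0 2 1 1 0], max=2
Drop 2: I rot3 at col 2 lands with bottom-row=1; cleared 0 line(s) (total 0); column heights now [0 2 5 1 0], max=5
Drop 3: O rot2 at col 1 lands with bottom-row=5; cleared 0 line(s) (total 0); column heights now [0 7 7 1 0], max=7
Drop 4: L rot2 at col 0 lands with bottom-row=6; cleared 0 line(s) (total 0); column heights now [8 8 8 1 0], max=8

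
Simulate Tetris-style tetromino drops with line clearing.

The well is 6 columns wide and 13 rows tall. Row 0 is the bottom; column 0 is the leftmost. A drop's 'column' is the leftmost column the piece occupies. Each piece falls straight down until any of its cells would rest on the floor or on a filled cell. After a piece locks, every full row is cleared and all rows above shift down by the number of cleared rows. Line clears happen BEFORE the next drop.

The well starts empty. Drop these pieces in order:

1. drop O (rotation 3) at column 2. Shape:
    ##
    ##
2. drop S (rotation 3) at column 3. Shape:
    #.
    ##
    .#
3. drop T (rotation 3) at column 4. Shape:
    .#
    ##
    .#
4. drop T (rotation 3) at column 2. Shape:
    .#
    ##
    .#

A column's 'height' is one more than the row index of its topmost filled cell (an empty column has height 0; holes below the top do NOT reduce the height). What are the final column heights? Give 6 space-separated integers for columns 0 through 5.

Drop 1: O rot3 at col 2 lands with bottom-row=0; cleared 0 line(s) (total 0); column heights now [0 0 2 2 0 0], max=2
Drop 2: S rot3 at col 3 lands with bottom-row=1; cleared 0 line(s) (total 0); column heights now [0 0 2 4 3 0], max=4
Drop 3: T rot3 at col 4 lands with bottom-row=2; cleared 0 line(s) (total 0); column heights now [0 0 2 4 4 5], max=5
Drop 4: T rot3 at col 2 lands with bottom-row=4; cleared 0 line(s) (total 0); column heights now [0 0 6 7 4 5], max=7

Answer: 0 0 6 7 4 5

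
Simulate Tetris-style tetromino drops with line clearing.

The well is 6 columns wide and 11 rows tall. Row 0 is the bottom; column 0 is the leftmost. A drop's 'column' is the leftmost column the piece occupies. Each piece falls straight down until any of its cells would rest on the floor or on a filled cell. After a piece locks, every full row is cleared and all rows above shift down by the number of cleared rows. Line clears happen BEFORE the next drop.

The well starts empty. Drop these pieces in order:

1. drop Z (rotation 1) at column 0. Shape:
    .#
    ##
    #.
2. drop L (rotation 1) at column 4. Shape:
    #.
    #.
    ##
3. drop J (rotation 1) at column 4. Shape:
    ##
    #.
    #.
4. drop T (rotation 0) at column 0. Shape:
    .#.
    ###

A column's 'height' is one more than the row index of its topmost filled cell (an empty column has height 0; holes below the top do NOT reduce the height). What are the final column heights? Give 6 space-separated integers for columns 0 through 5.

Drop 1: Z rot1 at col 0 lands with bottom-row=0; cleared 0 line(s) (total 0); column heights now [2 3 0 0 0 0], max=3
Drop 2: L rot1 at col 4 lands with bottom-row=0; cleared 0 line(s) (total 0); column heights now [2 3 0 0 3 1], max=3
Drop 3: J rot1 at col 4 lands with bottom-row=3; cleared 0 line(s) (total 0); column heights now [2 3 0 0 6 6], max=6
Drop 4: T rot0 at col 0 lands with bottom-row=3; cleared 0 line(s) (total 0); column heights now [4 5 4 0 6 6], max=6

Answer: 4 5 4 0 6 6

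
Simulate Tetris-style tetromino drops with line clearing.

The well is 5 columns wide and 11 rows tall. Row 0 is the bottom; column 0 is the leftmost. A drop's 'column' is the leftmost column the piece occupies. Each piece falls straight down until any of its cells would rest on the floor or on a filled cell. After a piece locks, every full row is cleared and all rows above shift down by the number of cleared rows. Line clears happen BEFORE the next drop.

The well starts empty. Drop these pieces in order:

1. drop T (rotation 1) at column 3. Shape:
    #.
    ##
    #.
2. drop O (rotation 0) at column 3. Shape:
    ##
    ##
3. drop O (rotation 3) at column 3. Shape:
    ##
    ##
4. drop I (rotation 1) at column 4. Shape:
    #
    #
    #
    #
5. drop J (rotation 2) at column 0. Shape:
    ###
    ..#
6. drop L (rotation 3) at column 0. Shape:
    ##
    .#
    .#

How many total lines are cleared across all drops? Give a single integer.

Answer: 1

Derivation:
Drop 1: T rot1 at col 3 lands with bottom-row=0; cleared 0 line(s) (total 0); column heights now [0 0 0 3 2], max=3
Drop 2: O rot0 at col 3 lands with bottom-row=3; cleared 0 line(s) (total 0); column heights now [0 0 0 5 5], max=5
Drop 3: O rot3 at col 3 lands with bottom-row=5; cleared 0 line(s) (total 0); column heights now [0 0 0 7 7], max=7
Drop 4: I rot1 at col 4 lands with bottom-row=7; cleared 0 line(s) (total 0); column heights now [0 0 0 7 11], max=11
Drop 5: J rot2 at col 0 lands with bottom-row=0; cleared 1 line(s) (total 1); column heights now [0 0 1 6 10], max=10
Drop 6: L rot3 at col 0 lands with bottom-row=0; cleared 0 line(s) (total 1); column heights now [3 3 1 6 10], max=10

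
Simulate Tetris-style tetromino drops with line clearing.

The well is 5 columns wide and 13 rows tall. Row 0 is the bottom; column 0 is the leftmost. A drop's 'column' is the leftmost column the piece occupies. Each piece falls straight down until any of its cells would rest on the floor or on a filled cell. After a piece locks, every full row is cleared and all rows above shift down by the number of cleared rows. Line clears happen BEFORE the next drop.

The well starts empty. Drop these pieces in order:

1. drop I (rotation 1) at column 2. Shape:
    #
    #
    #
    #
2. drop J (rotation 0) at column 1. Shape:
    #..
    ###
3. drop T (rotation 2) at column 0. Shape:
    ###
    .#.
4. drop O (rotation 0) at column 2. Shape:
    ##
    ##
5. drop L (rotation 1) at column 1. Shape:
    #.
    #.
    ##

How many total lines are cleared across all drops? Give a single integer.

Answer: 0

Derivation:
Drop 1: I rot1 at col 2 lands with bottom-row=0; cleared 0 line(s) (total 0); column heights now [0 0 4 0 0], max=4
Drop 2: J rot0 at col 1 lands with bottom-row=4; cleared 0 line(s) (total 0); column heights now [0 6 5 5 0], max=6
Drop 3: T rot2 at col 0 lands with bottom-row=6; cleared 0 line(s) (total 0); column heights now [8 8 8 5 0], max=8
Drop 4: O rot0 at col 2 lands with bottom-row=8; cleared 0 line(s) (total 0); column heights now [8 8 10 10 0], max=10
Drop 5: L rot1 at col 1 lands with bottom-row=10; cleared 0 line(s) (total 0); column heights now [8 13 11 10 0], max=13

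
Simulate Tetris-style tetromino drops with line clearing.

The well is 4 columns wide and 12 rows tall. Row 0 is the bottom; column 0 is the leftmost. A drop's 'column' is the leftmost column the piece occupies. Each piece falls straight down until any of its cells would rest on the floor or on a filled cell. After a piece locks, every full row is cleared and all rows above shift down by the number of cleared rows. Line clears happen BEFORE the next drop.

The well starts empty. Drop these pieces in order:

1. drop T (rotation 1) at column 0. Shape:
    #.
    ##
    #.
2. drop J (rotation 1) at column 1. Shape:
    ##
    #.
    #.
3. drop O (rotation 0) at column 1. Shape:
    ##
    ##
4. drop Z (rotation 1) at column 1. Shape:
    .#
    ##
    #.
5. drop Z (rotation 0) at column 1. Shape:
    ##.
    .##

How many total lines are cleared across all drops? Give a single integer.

Answer: 0

Derivation:
Drop 1: T rot1 at col 0 lands with bottom-row=0; cleared 0 line(s) (total 0); column heights now [3 2 0 0], max=3
Drop 2: J rot1 at col 1 lands with bottom-row=2; cleared 0 line(s) (total 0); column heights now [3 5 5 0], max=5
Drop 3: O rot0 at col 1 lands with bottom-row=5; cleared 0 line(s) (total 0); column heights now [3 7 7 0], max=7
Drop 4: Z rot1 at col 1 lands with bottom-row=7; cleared 0 line(s) (total 0); column heights now [3 9 10 0], max=10
Drop 5: Z rot0 at col 1 lands with bottom-row=10; cleared 0 line(s) (total 0); column heights now [3 12 12 11], max=12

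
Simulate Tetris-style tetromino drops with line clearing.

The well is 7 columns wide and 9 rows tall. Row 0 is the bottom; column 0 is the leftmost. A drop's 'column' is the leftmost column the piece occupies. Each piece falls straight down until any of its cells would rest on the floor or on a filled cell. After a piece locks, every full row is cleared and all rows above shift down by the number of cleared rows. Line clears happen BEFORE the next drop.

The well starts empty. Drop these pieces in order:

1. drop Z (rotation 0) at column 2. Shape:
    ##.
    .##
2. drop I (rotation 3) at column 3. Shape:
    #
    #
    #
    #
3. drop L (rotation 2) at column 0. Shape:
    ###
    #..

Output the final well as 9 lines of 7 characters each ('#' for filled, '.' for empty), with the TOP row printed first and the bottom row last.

Answer: .......
.......
.......
...#...
...#...
...#...
####...
#.##...
...##..

Derivation:
Drop 1: Z rot0 at col 2 lands with bottom-row=0; cleared 0 line(s) (total 0); column heights now [0 0 2 2 1 0 0], max=2
Drop 2: I rot3 at col 3 lands with bottom-row=2; cleared 0 line(s) (total 0); column heights now [0 0 2 6 1 0 0], max=6
Drop 3: L rot2 at col 0 lands with bottom-row=1; cleared 0 line(s) (total 0); column heights now [3 3 3 6 1 0 0], max=6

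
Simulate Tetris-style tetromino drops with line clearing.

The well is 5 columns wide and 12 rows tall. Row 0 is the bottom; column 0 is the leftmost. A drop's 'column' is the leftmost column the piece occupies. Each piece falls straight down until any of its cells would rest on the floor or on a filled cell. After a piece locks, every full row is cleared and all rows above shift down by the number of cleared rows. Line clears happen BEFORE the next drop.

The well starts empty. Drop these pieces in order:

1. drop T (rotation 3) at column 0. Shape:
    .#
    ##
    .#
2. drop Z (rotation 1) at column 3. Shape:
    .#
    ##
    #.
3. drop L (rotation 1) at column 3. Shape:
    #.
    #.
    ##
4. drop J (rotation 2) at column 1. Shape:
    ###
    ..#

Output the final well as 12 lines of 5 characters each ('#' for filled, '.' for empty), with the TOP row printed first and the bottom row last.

Answer: .....
.....
.....
.....
.###.
...#.
...#.
...#.
...##
.#..#
##.##
.#.#.

Derivation:
Drop 1: T rot3 at col 0 lands with bottom-row=0; cleared 0 line(s) (total 0); column heights now [2 3 0 0 0], max=3
Drop 2: Z rot1 at col 3 lands with bottom-row=0; cleared 0 line(s) (total 0); column heights now [2 3 0 2 3], max=3
Drop 3: L rot1 at col 3 lands with bottom-row=3; cleared 0 line(s) (total 0); column heights now [2 3 0 6 4], max=6
Drop 4: J rot2 at col 1 lands with bottom-row=6; cleared 0 line(s) (total 0); column heights now [2 8 8 8 4], max=8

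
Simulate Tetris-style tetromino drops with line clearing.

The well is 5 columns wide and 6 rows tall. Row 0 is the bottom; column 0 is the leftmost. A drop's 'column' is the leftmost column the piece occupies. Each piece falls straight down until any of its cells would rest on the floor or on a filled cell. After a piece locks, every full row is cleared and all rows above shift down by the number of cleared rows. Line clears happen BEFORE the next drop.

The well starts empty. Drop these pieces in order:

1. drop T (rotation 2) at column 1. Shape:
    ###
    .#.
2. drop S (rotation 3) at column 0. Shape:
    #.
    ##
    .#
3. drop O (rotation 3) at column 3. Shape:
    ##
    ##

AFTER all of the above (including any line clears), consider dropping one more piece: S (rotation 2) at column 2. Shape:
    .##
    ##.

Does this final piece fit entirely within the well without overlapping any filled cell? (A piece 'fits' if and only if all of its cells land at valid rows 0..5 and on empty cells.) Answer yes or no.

Drop 1: T rot2 at col 1 lands with bottom-row=0; cleared 0 line(s) (total 0); column heights now [0 2 2 2 0], max=2
Drop 2: S rot3 at col 0 lands with bottom-row=2; cleared 0 line(s) (total 0); column heights now [5 4 2 2 0], max=5
Drop 3: O rot3 at col 3 lands with bottom-row=2; cleared 0 line(s) (total 0); column heights now [5 4 2 4 4], max=5
Test piece S rot2 at col 2 (width 3): heights before test = [5 4 2 4 4]; fits = True

Answer: yes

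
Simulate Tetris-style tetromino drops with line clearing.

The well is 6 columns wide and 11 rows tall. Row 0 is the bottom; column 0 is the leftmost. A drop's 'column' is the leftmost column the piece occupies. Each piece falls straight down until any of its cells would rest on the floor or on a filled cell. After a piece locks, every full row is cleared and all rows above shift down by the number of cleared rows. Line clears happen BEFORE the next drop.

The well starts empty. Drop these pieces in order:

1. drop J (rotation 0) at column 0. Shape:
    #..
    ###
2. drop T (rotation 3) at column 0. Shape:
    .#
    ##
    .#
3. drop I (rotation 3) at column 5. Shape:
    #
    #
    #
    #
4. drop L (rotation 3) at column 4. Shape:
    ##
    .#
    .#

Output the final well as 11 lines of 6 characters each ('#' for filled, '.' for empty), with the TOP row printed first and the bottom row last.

Drop 1: J rot0 at col 0 lands with bottom-row=0; cleared 0 line(s) (total 0); column heights now [2 1 1 0 0 0], max=2
Drop 2: T rot3 at col 0 lands with bottom-row=1; cleared 0 line(s) (total 0); column heights now [3 4 1 0 0 0], max=4
Drop 3: I rot3 at col 5 lands with bottom-row=0; cleared 0 line(s) (total 0); column heights now [3 4 1 0 0 4], max=4
Drop 4: L rot3 at col 4 lands with bottom-row=4; cleared 0 line(s) (total 0); column heights now [3 4 1 0 7 7], max=7

Answer: ......
......
......
......
....##
.....#
.....#
.#...#
##...#
##...#
###..#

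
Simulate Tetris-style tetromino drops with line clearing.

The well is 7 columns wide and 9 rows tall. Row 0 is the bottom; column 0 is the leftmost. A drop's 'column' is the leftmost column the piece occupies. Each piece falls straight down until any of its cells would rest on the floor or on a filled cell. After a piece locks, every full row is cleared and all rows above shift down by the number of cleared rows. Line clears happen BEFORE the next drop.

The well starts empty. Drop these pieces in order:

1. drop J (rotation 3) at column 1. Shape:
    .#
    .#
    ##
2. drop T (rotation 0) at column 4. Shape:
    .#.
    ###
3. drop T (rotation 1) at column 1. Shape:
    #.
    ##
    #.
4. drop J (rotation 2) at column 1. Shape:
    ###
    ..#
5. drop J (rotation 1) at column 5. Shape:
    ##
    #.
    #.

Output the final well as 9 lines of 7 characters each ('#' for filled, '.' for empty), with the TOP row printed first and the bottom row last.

Answer: .......
.......
.......
.###...
.#.#.##
.##..#.
.##..#.
..#..#.
.##.###

Derivation:
Drop 1: J rot3 at col 1 lands with bottom-row=0; cleared 0 line(s) (total 0); column heights now [0 1 3 0 0 0 0], max=3
Drop 2: T rot0 at col 4 lands with bottom-row=0; cleared 0 line(s) (total 0); column heights now [0 1 3 0 1 2 1], max=3
Drop 3: T rot1 at col 1 lands with bottom-row=2; cleared 0 line(s) (total 0); column heights now [0 5 4 0 1 2 1], max=5
Drop 4: J rot2 at col 1 lands with bottom-row=4; cleared 0 line(s) (total 0); column heights now [0 6 6 6 1 2 1], max=6
Drop 5: J rot1 at col 5 lands with bottom-row=2; cleared 0 line(s) (total 0); column heights now [0 6 6 6 1 5 5], max=6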